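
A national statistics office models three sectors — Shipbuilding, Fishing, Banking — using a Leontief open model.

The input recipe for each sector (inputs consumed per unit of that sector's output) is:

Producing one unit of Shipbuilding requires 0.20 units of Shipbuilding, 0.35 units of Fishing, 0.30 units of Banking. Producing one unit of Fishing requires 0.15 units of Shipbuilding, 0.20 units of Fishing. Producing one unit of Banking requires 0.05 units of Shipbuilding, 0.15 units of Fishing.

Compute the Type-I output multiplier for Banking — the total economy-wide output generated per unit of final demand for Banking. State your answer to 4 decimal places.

m_3 = 1.3846

I − A =
  [   0.80    -0.15    -0.05]
  [  -0.35     0.80    -0.15]
  [  -0.30     0.00     1.00]
Cofactors of I−A, C_ij = (−1)^(i+j)·(minor ij) (rows/columns in the sector order above):
  C_11 = (0.80)(1.00) − (-0.15)(0.00) = 0.8000
  C_12 = −[(-0.35)(1.00) − (-0.15)(-0.30)] = 0.3950
  C_13 = (-0.35)(0.00) − (0.80)(-0.30) = 0.2400
  C_21 = −[(-0.15)(1.00) − (-0.05)(0.00)] = 0.1500
  C_22 = (0.80)(1.00) − (-0.05)(-0.30) = 0.7850
  C_23 = −[(0.80)(0.00) − (-0.15)(-0.30)] = 0.0450
  C_31 = (-0.15)(-0.15) − (-0.05)(0.80) = 0.0625
  C_32 = −[(0.80)(-0.15) − (-0.05)(-0.35)] = 0.1375
  C_33 = (0.80)(0.80) − (-0.15)(-0.35) = 0.5875
det(I−A) = Σ_j (I−A)_1j·C_1j = (0.80)(0.8000) + (-0.15)(0.3950) + (-0.05)(0.2400) = 0.56875
adj(I−A) = Cᵀ =
  [ 0.8000   0.1500   0.0625]
  [ 0.3950   0.7850   0.1375]
  [ 0.2400   0.0450   0.5875]
(I − A)⁻¹ = adj(I−A) / det(I−A) ≈
  [   1.40659     0.26374     0.10989]
  [   0.69451     1.38022     0.24176]
  [   0.42198     0.07912     1.03297]
The output multiplier for sector j is the column-j sum of the Leontief inverse (I − A)⁻¹ = adj(I−A) / det(I−A).
Column 3 of adj(I−A): (0.0625, 0.1375, 0.5875); det(I−A) = 0.56875.
m_3 = (0.0625 + 0.1375 + 0.5875) / 0.56875 = 0.7875 / 0.56875 ≈ 1.3846.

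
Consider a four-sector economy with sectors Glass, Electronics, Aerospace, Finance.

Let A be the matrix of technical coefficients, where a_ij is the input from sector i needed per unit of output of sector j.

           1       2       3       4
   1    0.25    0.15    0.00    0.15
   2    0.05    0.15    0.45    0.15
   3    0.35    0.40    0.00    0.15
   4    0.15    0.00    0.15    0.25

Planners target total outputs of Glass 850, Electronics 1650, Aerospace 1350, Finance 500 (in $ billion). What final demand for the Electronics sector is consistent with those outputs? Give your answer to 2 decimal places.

I − A =
  [   0.75    -0.15     0.00    -0.15]
  [  -0.05     0.85    -0.45    -0.15]
  [  -0.35    -0.40     1.00    -0.15]
  [  -0.15     0.00    -0.15     0.75]
d = (I − A) x:
  d_1 = (+0.75)·850 + (-0.15)·1650 + (+0.00)·1350 + (-0.15)·500 = 315.00
  d_2 = (-0.05)·850 + (+0.85)·1650 + (-0.45)·1350 + (-0.15)·500 = 677.50
  d_3 = (-0.35)·850 + (-0.40)·1650 + (+1.00)·1350 + (-0.15)·500 = 317.50
  d_4 = (-0.15)·850 + (+0.00)·1650 + (-0.15)·1350 + (+0.75)·500 = 45.00

d_2 = 677.50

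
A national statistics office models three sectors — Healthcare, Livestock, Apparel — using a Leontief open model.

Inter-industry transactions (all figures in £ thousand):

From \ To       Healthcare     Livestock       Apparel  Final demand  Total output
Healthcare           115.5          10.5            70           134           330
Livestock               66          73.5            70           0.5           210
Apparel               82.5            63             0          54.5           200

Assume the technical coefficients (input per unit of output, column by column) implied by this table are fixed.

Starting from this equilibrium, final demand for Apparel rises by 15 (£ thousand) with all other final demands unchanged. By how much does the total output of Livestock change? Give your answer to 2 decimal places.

Technical coefficients a_ij = z_ij / X_j:
  a_HH = 115.5/330 = 0.35, a_LH = 66/330 = 0.20, a_AH = 82.5/330 = 0.25
  a_HL = 10.5/210 = 0.05, a_LL = 73.5/210 = 0.35, a_AL = 63/210 = 0.30
  a_HA = 70/200 = 0.35, a_LA = 70/200 = 0.35, a_AA = 0/200 = 0.00
I − A =
  [   0.65    -0.05    -0.35]
  [  -0.20     0.65    -0.35]
  [  -0.25    -0.30     1.00]
Cofactors of I−A, C_ij = (−1)^(i+j)·(minor ij) (rows/columns in the sector order above):
  C_11 = (0.65)(1.00) − (-0.35)(-0.30) = 0.5450
  C_12 = −[(-0.20)(1.00) − (-0.35)(-0.25)] = 0.2875
  C_13 = (-0.20)(-0.30) − (0.65)(-0.25) = 0.2225
  C_21 = −[(-0.05)(1.00) − (-0.35)(-0.30)] = 0.1550
  C_22 = (0.65)(1.00) − (-0.35)(-0.25) = 0.5625
  C_23 = −[(0.65)(-0.30) − (-0.05)(-0.25)] = 0.2075
  C_31 = (-0.05)(-0.35) − (-0.35)(0.65) = 0.2450
  C_32 = −[(0.65)(-0.35) − (-0.35)(-0.20)] = 0.2975
  C_33 = (0.65)(0.65) − (-0.05)(-0.20) = 0.4125
det(I−A) = Σ_j (I−A)_1j·C_1j = (0.65)(0.5450) + (-0.05)(0.2875) + (-0.35)(0.2225) = 0.2620
adj(I−A) = Cᵀ =
  [ 0.5450   0.1550   0.2450]
  [ 0.2875   0.5625   0.2975]
  [ 0.2225   0.2075   0.4125]
(I − A)⁻¹ = adj(I−A) / det(I−A) ≈
  [   2.0802     0.5916     0.9351]
  [   1.0973     2.1469     1.1355]
  [   0.8492     0.7920     1.5744]
Δx = (I − A)⁻¹ Δd with Δd having +15 in the Apparel component and 0 elsewhere.
So Δx_L = L_LA · (+15), where L_LA = adj(I−A)_LA / det(I−A) = 0.2975 / 0.2620.
Δx_L = 0.2975 × (+15) / 0.2620 = 4.4625 / 0.2620 ≈ 17.03.

Δx_L = 17.03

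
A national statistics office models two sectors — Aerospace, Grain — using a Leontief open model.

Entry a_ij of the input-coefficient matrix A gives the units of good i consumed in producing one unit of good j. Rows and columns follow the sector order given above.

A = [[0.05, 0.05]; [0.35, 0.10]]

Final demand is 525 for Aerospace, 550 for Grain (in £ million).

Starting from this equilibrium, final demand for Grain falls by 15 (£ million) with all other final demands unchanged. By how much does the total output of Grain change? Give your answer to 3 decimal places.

I − A =
  [   0.95    -0.05]
  [  -0.35     0.90]
det(I−A) = (0.95)(0.90) − (-0.05)(-0.35) = 0.8375
adj(I−A) = [[0.90, 0.05], [0.35, 0.95]]
(I − A)⁻¹ = adj(I−A) / det(I−A) ≈
  [   1.0746     0.0597]
  [   0.4179     1.1343]
Δx = (I − A)⁻¹ Δd with Δd having -15 in the Grain component and 0 elsewhere.
So Δx_2 = L_22 · (-15), where L_22 = adj(I−A)_22 / det(I−A) = 0.95 / 0.8375.
Δx_2 = 0.95 × (-15) / 0.8375 = -14.25 / 0.8375 ≈ -17.015.

Δx_2 = -17.015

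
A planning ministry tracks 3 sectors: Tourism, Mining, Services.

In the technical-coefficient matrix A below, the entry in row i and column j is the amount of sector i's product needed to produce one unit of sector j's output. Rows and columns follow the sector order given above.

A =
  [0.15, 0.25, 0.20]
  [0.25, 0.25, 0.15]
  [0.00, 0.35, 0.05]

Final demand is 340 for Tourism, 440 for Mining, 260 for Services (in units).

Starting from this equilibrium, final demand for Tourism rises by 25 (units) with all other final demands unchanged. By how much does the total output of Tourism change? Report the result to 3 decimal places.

I − A =
  [   0.85    -0.25    -0.20]
  [  -0.25     0.75    -0.15]
  [   0.00    -0.35     0.95]
Cofactors of I−A, C_ij = (−1)^(i+j)·(minor ij) (rows/columns in the sector order above):
  C_11 = (0.75)(0.95) − (-0.15)(-0.35) = 0.6600
  C_12 = −[(-0.25)(0.95) − (-0.15)(0.00)] = 0.2375
  C_13 = (-0.25)(-0.35) − (0.75)(0.00) = 0.0875
  C_21 = −[(-0.25)(0.95) − (-0.20)(-0.35)] = 0.3075
  C_22 = (0.85)(0.95) − (-0.20)(0.00) = 0.8075
  C_23 = −[(0.85)(-0.35) − (-0.25)(0.00)] = 0.2975
  C_31 = (-0.25)(-0.15) − (-0.20)(0.75) = 0.1875
  C_32 = −[(0.85)(-0.15) − (-0.20)(-0.25)] = 0.1775
  C_33 = (0.85)(0.75) − (-0.25)(-0.25) = 0.5750
det(I−A) = Σ_j (I−A)_1j·C_1j = (0.85)(0.6600) + (-0.25)(0.2375) + (-0.20)(0.0875) = 0.484125
adj(I−A) = Cᵀ =
  [ 0.6600   0.3075   0.1875]
  [ 0.2375   0.8075   0.1775]
  [ 0.0875   0.2975   0.5750]
(I − A)⁻¹ = adj(I−A) / det(I−A) ≈
  [   1.3633     0.6352     0.3873]
  [   0.4906     1.6680     0.3666]
  [   0.1807     0.6145     1.1877]
Δx = (I − A)⁻¹ Δd with Δd having +25 in the Tourism component and 0 elsewhere.
So Δx_T = L_TT · (+25), where L_TT = adj(I−A)_TT / det(I−A) = 0.6600 / 0.484125.
Δx_T = 0.6600 × (+25) / 0.484125 = 16.50 / 0.484125 ≈ 34.082.

Δx_T = 34.082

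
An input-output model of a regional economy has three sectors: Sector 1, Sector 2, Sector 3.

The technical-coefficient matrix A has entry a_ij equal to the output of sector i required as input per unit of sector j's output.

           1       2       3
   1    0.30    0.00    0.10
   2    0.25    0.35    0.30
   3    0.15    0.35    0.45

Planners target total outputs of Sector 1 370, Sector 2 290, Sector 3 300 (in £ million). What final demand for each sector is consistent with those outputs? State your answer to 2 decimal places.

d_1 = 229.00, d_2 = 6.00, d_3 = 8.00

I − A =
  [   0.70     0.00    -0.10]
  [  -0.25     0.65    -0.30]
  [  -0.15    -0.35     0.55]
d = (I − A) x:
  d_1 = (+0.70)·370 + (+0.00)·290 + (-0.10)·300 = 229.00
  d_2 = (-0.25)·370 + (+0.65)·290 + (-0.30)·300 = 6.00
  d_3 = (-0.15)·370 + (-0.35)·290 + (+0.55)·300 = 8.00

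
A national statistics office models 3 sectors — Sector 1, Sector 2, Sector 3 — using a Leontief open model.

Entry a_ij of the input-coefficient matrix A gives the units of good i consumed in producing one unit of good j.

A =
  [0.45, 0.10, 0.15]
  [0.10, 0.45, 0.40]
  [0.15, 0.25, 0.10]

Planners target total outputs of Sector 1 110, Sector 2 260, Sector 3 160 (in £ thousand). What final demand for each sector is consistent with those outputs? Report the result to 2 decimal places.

d_1 = 10.50, d_2 = 68.00, d_3 = 62.50

I − A =
  [   0.55    -0.10    -0.15]
  [  -0.10     0.55    -0.40]
  [  -0.15    -0.25     0.90]
d = (I − A) x:
  d_1 = (+0.55)·110 + (-0.10)·260 + (-0.15)·160 = 10.50
  d_2 = (-0.10)·110 + (+0.55)·260 + (-0.40)·160 = 68.00
  d_3 = (-0.15)·110 + (-0.25)·260 + (+0.90)·160 = 62.50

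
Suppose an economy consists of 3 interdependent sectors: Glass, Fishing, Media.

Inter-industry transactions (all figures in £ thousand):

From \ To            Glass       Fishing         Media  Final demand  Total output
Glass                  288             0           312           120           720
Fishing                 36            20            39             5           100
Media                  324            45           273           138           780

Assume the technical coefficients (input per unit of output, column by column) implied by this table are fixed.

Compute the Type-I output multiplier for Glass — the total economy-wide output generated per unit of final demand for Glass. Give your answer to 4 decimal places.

m_1 = 6.4261

Technical coefficients a_ij = z_ij / X_j:
  a_11 = 288/720 = 0.40, a_21 = 36/720 = 0.05, a_31 = 324/720 = 0.45
  a_12 = 0/100 = 0.00, a_22 = 20/100 = 0.20, a_32 = 45/100 = 0.45
  a_13 = 312/780 = 0.40, a_23 = 39/780 = 0.05, a_33 = 273/780 = 0.35
I − A =
  [   0.60     0.00    -0.40]
  [  -0.05     0.80    -0.05]
  [  -0.45    -0.45     0.65]
Cofactors of I−A, C_ij = (−1)^(i+j)·(minor ij) (rows/columns in the sector order above):
  C_11 = (0.80)(0.65) − (-0.05)(-0.45) = 0.4975
  C_12 = −[(-0.05)(0.65) − (-0.05)(-0.45)] = 0.0550
  C_13 = (-0.05)(-0.45) − (0.80)(-0.45) = 0.3825
  C_21 = −[(0.00)(0.65) − (-0.40)(-0.45)] = 0.1800
  C_22 = (0.60)(0.65) − (-0.40)(-0.45) = 0.2100
  C_23 = −[(0.60)(-0.45) − (0.00)(-0.45)] = 0.2700
  C_31 = (0.00)(-0.05) − (-0.40)(0.80) = 0.3200
  C_32 = −[(0.60)(-0.05) − (-0.40)(-0.05)] = 0.0500
  C_33 = (0.60)(0.80) − (0.00)(-0.05) = 0.4800
det(I−A) = Σ_j (I−A)_1j·C_1j = (0.60)(0.4975) + (0.00)(0.0550) + (-0.40)(0.3825) = 0.1455
adj(I−A) = Cᵀ =
  [ 0.4975   0.1800   0.3200]
  [ 0.0550   0.2100   0.0500]
  [ 0.3825   0.2700   0.4800]
(I − A)⁻¹ = adj(I−A) / det(I−A) ≈
  [   3.41924     1.23711     2.19931]
  [   0.37801     1.44330     0.34364]
  [   2.62887     1.85567     3.29897]
The output multiplier for sector j is the column-j sum of the Leontief inverse (I − A)⁻¹ = adj(I−A) / det(I−A).
Column 1 of adj(I−A): (0.4975, 0.0550, 0.3825); det(I−A) = 0.1455.
m_1 = (0.4975 + 0.0550 + 0.3825) / 0.1455 = 0.935 / 0.1455 ≈ 6.4261.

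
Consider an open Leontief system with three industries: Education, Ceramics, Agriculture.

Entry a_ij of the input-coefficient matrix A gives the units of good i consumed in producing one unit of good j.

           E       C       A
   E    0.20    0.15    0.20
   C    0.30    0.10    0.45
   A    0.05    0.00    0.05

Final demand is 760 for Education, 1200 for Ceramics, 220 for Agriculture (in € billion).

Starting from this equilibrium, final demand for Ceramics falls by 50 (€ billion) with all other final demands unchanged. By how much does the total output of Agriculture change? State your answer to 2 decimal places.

Δx_A = -0.60

I − A =
  [   0.80    -0.15    -0.20]
  [  -0.30     0.90    -0.45]
  [  -0.05     0.00     0.95]
Cofactors of I−A, C_ij = (−1)^(i+j)·(minor ij) (rows/columns in the sector order above):
  C_11 = (0.90)(0.95) − (-0.45)(0.00) = 0.8550
  C_12 = −[(-0.30)(0.95) − (-0.45)(-0.05)] = 0.3075
  C_13 = (-0.30)(0.00) − (0.90)(-0.05) = 0.0450
  C_21 = −[(-0.15)(0.95) − (-0.20)(0.00)] = 0.1425
  C_22 = (0.80)(0.95) − (-0.20)(-0.05) = 0.7500
  C_23 = −[(0.80)(0.00) − (-0.15)(-0.05)] = 0.0075
  C_31 = (-0.15)(-0.45) − (-0.20)(0.90) = 0.2475
  C_32 = −[(0.80)(-0.45) − (-0.20)(-0.30)] = 0.4200
  C_33 = (0.80)(0.90) − (-0.15)(-0.30) = 0.6750
det(I−A) = Σ_j (I−A)_1j·C_1j = (0.80)(0.8550) + (-0.15)(0.3075) + (-0.20)(0.0450) = 0.628875
adj(I−A) = Cᵀ =
  [ 0.8550   0.1425   0.2475]
  [ 0.3075   0.7500   0.4200]
  [ 0.0450   0.0075   0.6750]
(I − A)⁻¹ = adj(I−A) / det(I−A) ≈
  [   1.3596     0.2266     0.3936]
  [   0.4890     1.1926     0.6679]
  [   0.0716     0.0119     1.0733]
Δx = (I − A)⁻¹ Δd with Δd having -50 in the Ceramics component and 0 elsewhere.
So Δx_A = L_AC · (-50), where L_AC = adj(I−A)_AC / det(I−A) = 0.0075 / 0.628875.
Δx_A = 0.0075 × (-50) / 0.628875 = -0.375 / 0.628875 ≈ -0.60.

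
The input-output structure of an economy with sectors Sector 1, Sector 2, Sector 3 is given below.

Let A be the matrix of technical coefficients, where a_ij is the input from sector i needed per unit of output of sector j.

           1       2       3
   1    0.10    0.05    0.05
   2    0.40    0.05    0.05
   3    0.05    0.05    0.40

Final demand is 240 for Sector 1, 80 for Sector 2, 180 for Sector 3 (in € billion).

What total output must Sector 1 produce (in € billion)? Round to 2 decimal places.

x_1 = 298.44

I − A =
  [   0.90    -0.05    -0.05]
  [  -0.40     0.95    -0.05]
  [  -0.05    -0.05     0.60]
Cofactors of I−A, C_ij = (−1)^(i+j)·(minor ij) (rows/columns in the sector order above):
  C_11 = (0.95)(0.60) − (-0.05)(-0.05) = 0.5675
  C_12 = −[(-0.40)(0.60) − (-0.05)(-0.05)] = 0.2425
  C_13 = (-0.40)(-0.05) − (0.95)(-0.05) = 0.0675
  C_21 = −[(-0.05)(0.60) − (-0.05)(-0.05)] = 0.0325
  C_22 = (0.90)(0.60) − (-0.05)(-0.05) = 0.5375
  C_23 = −[(0.90)(-0.05) − (-0.05)(-0.05)] = 0.0475
  C_31 = (-0.05)(-0.05) − (-0.05)(0.95) = 0.0500
  C_32 = −[(0.90)(-0.05) − (-0.05)(-0.40)] = 0.0650
  C_33 = (0.90)(0.95) − (-0.05)(-0.40) = 0.8350
det(I−A) = Σ_j (I−A)_1j·C_1j = (0.90)(0.5675) + (-0.05)(0.2425) + (-0.05)(0.0675) = 0.49525
adj(I−A) = Cᵀ =
  [ 0.5675   0.0325   0.0500]
  [ 0.2425   0.5375   0.0650]
  [ 0.0675   0.0475   0.8350]
(I − A)⁻¹ = adj(I−A) / det(I−A) ≈
  [   1.1459     0.0656     0.1010]
  [   0.4897     1.0853     0.1312]
  [   0.1363     0.0959     1.6860]
x = (I − A)⁻¹ d = adj(I−A)·d / det(I−A), with det(I−A) = 0.49525:
  x_1 = (0.5675·240 + 0.0325·80 + 0.0500·180) / 0.49525 = 147.80 / 0.49525 ≈ 298.44
  x_2 = (0.2425·240 + 0.5375·80 + 0.0650·180) / 0.49525 = 112.90 / 0.49525 ≈ 227.97
  x_3 = (0.0675·240 + 0.0475·80 + 0.8350·180) / 0.49525 = 170.30 / 0.49525 ≈ 343.87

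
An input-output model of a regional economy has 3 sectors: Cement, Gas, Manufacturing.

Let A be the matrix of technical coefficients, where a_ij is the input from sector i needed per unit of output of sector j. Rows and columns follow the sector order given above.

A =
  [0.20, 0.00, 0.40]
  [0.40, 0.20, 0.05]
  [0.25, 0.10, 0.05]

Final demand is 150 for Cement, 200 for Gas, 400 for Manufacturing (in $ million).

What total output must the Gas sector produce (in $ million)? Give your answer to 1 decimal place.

I − A =
  [   0.80     0.00    -0.40]
  [  -0.40     0.80    -0.05]
  [  -0.25    -0.10     0.95]
Cofactors of I−A, C_ij = (−1)^(i+j)·(minor ij) (rows/columns in the sector order above):
  C_11 = (0.80)(0.95) − (-0.05)(-0.10) = 0.7550
  C_12 = −[(-0.40)(0.95) − (-0.05)(-0.25)] = 0.3925
  C_13 = (-0.40)(-0.10) − (0.80)(-0.25) = 0.2400
  C_21 = −[(0.00)(0.95) − (-0.40)(-0.10)] = 0.0400
  C_22 = (0.80)(0.95) − (-0.40)(-0.25) = 0.6600
  C_23 = −[(0.80)(-0.10) − (0.00)(-0.25)] = 0.0800
  C_31 = (0.00)(-0.05) − (-0.40)(0.80) = 0.3200
  C_32 = −[(0.80)(-0.05) − (-0.40)(-0.40)] = 0.2000
  C_33 = (0.80)(0.80) − (0.00)(-0.40) = 0.6400
det(I−A) = Σ_j (I−A)_1j·C_1j = (0.80)(0.7550) + (0.00)(0.3925) + (-0.40)(0.2400) = 0.5080
adj(I−A) = Cᵀ =
  [ 0.7550   0.0400   0.3200]
  [ 0.3925   0.6600   0.2000]
  [ 0.2400   0.0800   0.6400]
(I − A)⁻¹ = adj(I−A) / det(I−A) ≈
  [   1.4862     0.0787     0.6299]
  [   0.7726     1.2992     0.3937]
  [   0.4724     0.1575     1.2598]
x = (I − A)⁻¹ d = adj(I−A)·d / det(I−A), with det(I−A) = 0.5080:
  x_1 = (0.7550·150 + 0.0400·200 + 0.3200·400) / 0.5080 = 249.25 / 0.5080 ≈ 490.6
  x_2 = (0.3925·150 + 0.6600·200 + 0.2000·400) / 0.5080 = 270.875 / 0.5080 ≈ 533.2
  x_3 = (0.2400·150 + 0.0800·200 + 0.6400·400) / 0.5080 = 308.00 / 0.5080 ≈ 606.3

x_2 = 533.2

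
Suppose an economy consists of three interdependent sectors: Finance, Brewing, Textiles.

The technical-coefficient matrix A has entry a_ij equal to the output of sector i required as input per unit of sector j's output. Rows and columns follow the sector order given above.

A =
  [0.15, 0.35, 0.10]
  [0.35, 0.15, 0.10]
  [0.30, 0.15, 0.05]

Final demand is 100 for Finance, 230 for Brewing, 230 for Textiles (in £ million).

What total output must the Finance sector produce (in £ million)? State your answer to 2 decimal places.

I − A =
  [   0.85    -0.35    -0.10]
  [  -0.35     0.85    -0.10]
  [  -0.30    -0.15     0.95]
Cofactors of I−A, C_ij = (−1)^(i+j)·(minor ij) (rows/columns in the sector order above):
  C_11 = (0.85)(0.95) − (-0.10)(-0.15) = 0.7925
  C_12 = −[(-0.35)(0.95) − (-0.10)(-0.30)] = 0.3625
  C_13 = (-0.35)(-0.15) − (0.85)(-0.30) = 0.3075
  C_21 = −[(-0.35)(0.95) − (-0.10)(-0.15)] = 0.3475
  C_22 = (0.85)(0.95) − (-0.10)(-0.30) = 0.7775
  C_23 = −[(0.85)(-0.15) − (-0.35)(-0.30)] = 0.2325
  C_31 = (-0.35)(-0.10) − (-0.10)(0.85) = 0.1200
  C_32 = −[(0.85)(-0.10) − (-0.10)(-0.35)] = 0.1200
  C_33 = (0.85)(0.85) − (-0.35)(-0.35) = 0.6000
det(I−A) = Σ_j (I−A)_1j·C_1j = (0.85)(0.7925) + (-0.35)(0.3625) + (-0.10)(0.3075) = 0.5160
adj(I−A) = Cᵀ =
  [ 0.7925   0.3475   0.1200]
  [ 0.3625   0.7775   0.1200]
  [ 0.3075   0.2325   0.6000]
(I − A)⁻¹ = adj(I−A) / det(I−A) ≈
  [   1.5359     0.6734     0.2326]
  [   0.7025     1.5068     0.2326]
  [   0.5959     0.4506     1.1628]
x = (I − A)⁻¹ d = adj(I−A)·d / det(I−A), with det(I−A) = 0.5160:
  x_F = (0.7925·100 + 0.3475·230 + 0.1200·230) / 0.5160 = 186.775 / 0.5160 ≈ 361.97
  x_B = (0.3625·100 + 0.7775·230 + 0.1200·230) / 0.5160 = 242.675 / 0.5160 ≈ 470.30
  x_T = (0.3075·100 + 0.2325·230 + 0.6000·230) / 0.5160 = 222.225 / 0.5160 ≈ 430.67

x_F = 361.97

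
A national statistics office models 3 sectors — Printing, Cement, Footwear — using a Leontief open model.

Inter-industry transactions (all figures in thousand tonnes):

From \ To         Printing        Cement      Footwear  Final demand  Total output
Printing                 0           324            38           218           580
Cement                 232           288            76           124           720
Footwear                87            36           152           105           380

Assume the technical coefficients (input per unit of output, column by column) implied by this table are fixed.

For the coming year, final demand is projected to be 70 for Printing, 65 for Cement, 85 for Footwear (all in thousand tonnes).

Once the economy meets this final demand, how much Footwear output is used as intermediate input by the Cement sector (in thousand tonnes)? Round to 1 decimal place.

Technical coefficients a_ij = z_ij / X_j:
  a_PP = 0/580 = 0.00, a_CP = 232/580 = 0.40, a_FP = 87/580 = 0.15
  a_PC = 324/720 = 0.45, a_CC = 288/720 = 0.40, a_FC = 36/720 = 0.05
  a_PF = 38/380 = 0.10, a_CF = 76/380 = 0.20, a_FF = 152/380 = 0.40
I − A =
  [   1.00    -0.45    -0.10]
  [  -0.40     0.60    -0.20]
  [  -0.15    -0.05     0.60]
Cofactors of I−A, C_ij = (−1)^(i+j)·(minor ij) (rows/columns in the sector order above):
  C_11 = (0.60)(0.60) − (-0.20)(-0.05) = 0.3500
  C_12 = −[(-0.40)(0.60) − (-0.20)(-0.15)] = 0.2700
  C_13 = (-0.40)(-0.05) − (0.60)(-0.15) = 0.1100
  C_21 = −[(-0.45)(0.60) − (-0.10)(-0.05)] = 0.2750
  C_22 = (1.00)(0.60) − (-0.10)(-0.15) = 0.5850
  C_23 = −[(1.00)(-0.05) − (-0.45)(-0.15)] = 0.1175
  C_31 = (-0.45)(-0.20) − (-0.10)(0.60) = 0.1500
  C_32 = −[(1.00)(-0.20) − (-0.10)(-0.40)] = 0.2400
  C_33 = (1.00)(0.60) − (-0.45)(-0.40) = 0.4200
det(I−A) = Σ_j (I−A)_1j·C_1j = (1.00)(0.3500) + (-0.45)(0.2700) + (-0.10)(0.1100) = 0.2175
adj(I−A) = Cᵀ =
  [ 0.3500   0.2750   0.1500]
  [ 0.2700   0.5850   0.2400]
  [ 0.1100   0.1175   0.4200]
(I − A)⁻¹ = adj(I−A) / det(I−A) ≈
  [   1.6092     1.2644     0.6897]
  [   1.2414     2.6897     1.1034]
  [   0.5057     0.5402     1.9310]
First solve x = (I − A)⁻¹ d = adj(I−A)·d / det(I−A); in particular x_C = (0.2700·70 + 0.5850·65 + 0.2400·85) / 0.2175 = 77.325 / 0.2175 ≈ 355.517.
Intermediate flow from F to C: z_FC = a_FC · x_C = 0.05 × 77.325 / 0.2175 = 3.86625 / 0.2175 ≈ 17.8.

z_FC = 17.8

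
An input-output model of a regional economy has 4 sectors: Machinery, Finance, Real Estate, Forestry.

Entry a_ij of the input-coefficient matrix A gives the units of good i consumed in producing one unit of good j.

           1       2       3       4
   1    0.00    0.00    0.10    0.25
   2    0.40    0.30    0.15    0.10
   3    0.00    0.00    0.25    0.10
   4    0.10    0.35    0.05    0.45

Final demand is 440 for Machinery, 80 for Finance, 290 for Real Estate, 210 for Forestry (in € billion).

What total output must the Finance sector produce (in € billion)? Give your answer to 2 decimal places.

x_2 = 822.51

I − A =
  [   1.00     0.00    -0.10    -0.25]
  [  -0.40     0.70    -0.15    -0.10]
  [   0.00     0.00     0.75    -0.10]
  [  -0.10    -0.35    -0.05     0.55]
Compute the cofactors C_ij = (−1)^(i+j)·(3×3 minor ij) of I−A; the adjugate is their transpose:
adj(I−A) = Cᵀ =
  [ 0.253750   0.069125   0.056875   0.138250]
  [ 0.172000   0.387750   0.111750   0.169000]
  [ 0.021000   0.035000   0.297500   0.070000]
  [ 0.157500   0.262500   0.108500   0.525000]
det(I−A) = Σ_j (I−A)_1j·C_1j = (1.00)(0.253750) + (0.00)(0.172000) + (-0.10)(0.021000) + (-0.25)(0.157500) = 0.212275
(I − A)⁻¹ = adj(I−A) / det(I−A) ≈
  [   1.1954     0.3256     0.2679     0.6513]
  [   0.8103     1.8266     0.5264     0.7961]
  [   0.0989     0.1649     1.4015     0.3298]
  [   0.7420     1.2366     0.5111     2.4732]
x = (I − A)⁻¹ d = adj(I−A)·d / det(I−A), with det(I−A) = 0.212275:
  x_1 = (0.253750·440 + 0.069125·80 + 0.056875·290 + 0.138250·210) / 0.212275 = 162.70625 / 0.212275 ≈ 766.49
  x_2 = (0.172000·440 + 0.387750·80 + 0.111750·290 + 0.169000·210) / 0.212275 = 174.5975 / 0.212275 ≈ 822.51
  x_3 = (0.021000·440 + 0.035000·80 + 0.297500·290 + 0.070000·210) / 0.212275 = 113.015 / 0.212275 ≈ 532.40
  x_4 = (0.157500·440 + 0.262500·80 + 0.108500·290 + 0.525000·210) / 0.212275 = 232.015 / 0.212275 ≈ 1092.99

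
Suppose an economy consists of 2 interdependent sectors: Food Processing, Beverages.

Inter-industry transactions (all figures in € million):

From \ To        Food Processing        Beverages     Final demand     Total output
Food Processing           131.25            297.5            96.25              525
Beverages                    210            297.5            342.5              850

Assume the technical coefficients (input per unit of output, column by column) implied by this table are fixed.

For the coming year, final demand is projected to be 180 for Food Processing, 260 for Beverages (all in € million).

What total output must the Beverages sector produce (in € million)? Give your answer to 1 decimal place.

Technical coefficients a_ij = z_ij / X_j:
  a_11 = 131.25/525 = 0.25, a_21 = 210/525 = 0.40
  a_12 = 297.5/850 = 0.35, a_22 = 297.5/850 = 0.35
I − A =
  [   0.75    -0.35]
  [  -0.40     0.65]
det(I−A) = (0.75)(0.65) − (-0.35)(-0.40) = 0.3475
adj(I−A) = [[0.65, 0.35], [0.40, 0.75]]
(I − A)⁻¹ = adj(I−A) / det(I−A) ≈
  [   1.8705     1.0072]
  [   1.1511     2.1583]
x = (I − A)⁻¹ d = adj(I−A)·d / det(I−A), with det(I−A) = 0.3475:
  x_1 = (0.65·180 + 0.35·260) / 0.3475 = 208.00 / 0.3475 ≈ 598.6
  x_2 = (0.40·180 + 0.75·260) / 0.3475 = 267.00 / 0.3475 ≈ 768.3

x_2 = 768.3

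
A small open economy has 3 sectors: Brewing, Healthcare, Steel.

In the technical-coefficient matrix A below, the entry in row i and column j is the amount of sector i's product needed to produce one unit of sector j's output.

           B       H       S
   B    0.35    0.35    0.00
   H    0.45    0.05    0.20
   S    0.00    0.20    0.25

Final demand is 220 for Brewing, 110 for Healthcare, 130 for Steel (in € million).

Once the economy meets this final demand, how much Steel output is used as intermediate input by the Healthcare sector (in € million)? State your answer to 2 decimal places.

I − A =
  [   0.65    -0.35     0.00]
  [  -0.45     0.95    -0.20]
  [   0.00    -0.20     0.75]
Cofactors of I−A, C_ij = (−1)^(i+j)·(minor ij) (rows/columns in the sector order above):
  C_11 = (0.95)(0.75) − (-0.20)(-0.20) = 0.6725
  C_12 = −[(-0.45)(0.75) − (-0.20)(0.00)] = 0.3375
  C_13 = (-0.45)(-0.20) − (0.95)(0.00) = 0.0900
  C_21 = −[(-0.35)(0.75) − (0.00)(-0.20)] = 0.2625
  C_22 = (0.65)(0.75) − (0.00)(0.00) = 0.4875
  C_23 = −[(0.65)(-0.20) − (-0.35)(0.00)] = 0.1300
  C_31 = (-0.35)(-0.20) − (0.00)(0.95) = 0.0700
  C_32 = −[(0.65)(-0.20) − (0.00)(-0.45)] = 0.1300
  C_33 = (0.65)(0.95) − (-0.35)(-0.45) = 0.4600
det(I−A) = Σ_j (I−A)_1j·C_1j = (0.65)(0.6725) + (-0.35)(0.3375) + (0.00)(0.0900) = 0.3190
adj(I−A) = Cᵀ =
  [ 0.6725   0.2625   0.0700]
  [ 0.3375   0.4875   0.1300]
  [ 0.0900   0.1300   0.4600]
(I − A)⁻¹ = adj(I−A) / det(I−A) ≈
  [   2.1082     0.8229     0.2194]
  [   1.0580     1.5282     0.4075]
  [   0.2821     0.4075     1.4420]
First solve x = (I − A)⁻¹ d = adj(I−A)·d / det(I−A); in particular x_H = (0.3375·220 + 0.4875·110 + 0.1300·130) / 0.3190 = 144.775 / 0.3190 ≈ 453.8401.
Intermediate flow from S to H: z_SH = a_SH · x_H = 0.20 × 144.775 / 0.3190 = 28.955 / 0.3190 ≈ 90.77.

z_SH = 90.77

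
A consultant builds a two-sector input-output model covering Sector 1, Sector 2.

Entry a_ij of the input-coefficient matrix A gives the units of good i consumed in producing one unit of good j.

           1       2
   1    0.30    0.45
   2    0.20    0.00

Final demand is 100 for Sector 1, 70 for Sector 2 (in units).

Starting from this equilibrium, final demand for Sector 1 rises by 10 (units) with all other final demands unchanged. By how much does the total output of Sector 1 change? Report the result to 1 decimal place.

Δx_1 = 16.4

I − A =
  [   0.70    -0.45]
  [  -0.20     1.00]
det(I−A) = (0.70)(1.00) − (-0.45)(-0.20) = 0.6100
adj(I−A) = [[1.00, 0.45], [0.20, 0.70]]
(I − A)⁻¹ = adj(I−A) / det(I−A) ≈
  [   1.6393     0.7377]
  [   0.3279     1.1475]
Δx = (I − A)⁻¹ Δd with Δd having +10 in the Sector 1 component and 0 elsewhere.
So Δx_1 = L_11 · (+10), where L_11 = adj(I−A)_11 / det(I−A) = 1.00 / 0.6100.
Δx_1 = 1.00 × (+10) / 0.6100 = 10.00 / 0.6100 ≈ 16.4.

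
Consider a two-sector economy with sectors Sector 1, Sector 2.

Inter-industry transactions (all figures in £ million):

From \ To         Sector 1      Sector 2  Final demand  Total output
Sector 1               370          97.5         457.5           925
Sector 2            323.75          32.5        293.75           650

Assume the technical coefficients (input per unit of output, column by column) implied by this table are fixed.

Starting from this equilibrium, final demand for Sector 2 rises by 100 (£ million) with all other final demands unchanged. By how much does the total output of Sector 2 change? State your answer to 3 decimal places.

Δx_2 = 115.942

Technical coefficients a_ij = z_ij / X_j:
  a_11 = 370/925 = 0.40, a_21 = 323.75/925 = 0.35
  a_12 = 97.5/650 = 0.15, a_22 = 32.5/650 = 0.05
I − A =
  [   0.60    -0.15]
  [  -0.35     0.95]
det(I−A) = (0.60)(0.95) − (-0.15)(-0.35) = 0.5175
adj(I−A) = [[0.95, 0.15], [0.35, 0.60]]
(I − A)⁻¹ = adj(I−A) / det(I−A) ≈
  [   1.8357     0.2899]
  [   0.6763     1.1594]
Δx = (I − A)⁻¹ Δd with Δd having +100 in the Sector 2 component and 0 elsewhere.
So Δx_2 = L_22 · (+100), where L_22 = adj(I−A)_22 / det(I−A) = 0.60 / 0.5175.
Δx_2 = 0.60 × (+100) / 0.5175 = 60.00 / 0.5175 ≈ 115.942.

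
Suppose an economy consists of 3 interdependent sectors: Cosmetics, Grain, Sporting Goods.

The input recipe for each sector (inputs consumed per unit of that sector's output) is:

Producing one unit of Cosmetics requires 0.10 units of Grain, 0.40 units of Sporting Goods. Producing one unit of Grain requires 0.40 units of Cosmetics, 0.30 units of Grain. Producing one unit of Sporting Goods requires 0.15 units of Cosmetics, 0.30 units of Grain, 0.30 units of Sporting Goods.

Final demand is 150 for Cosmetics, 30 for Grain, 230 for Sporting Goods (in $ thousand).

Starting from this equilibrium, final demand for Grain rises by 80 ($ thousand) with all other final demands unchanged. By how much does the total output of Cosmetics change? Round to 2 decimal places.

Δx_1 = 60.22

I − A =
  [   1.00    -0.40    -0.15]
  [  -0.10     0.70    -0.30]
  [  -0.40     0.00     0.70]
Cofactors of I−A, C_ij = (−1)^(i+j)·(minor ij) (rows/columns in the sector order above):
  C_11 = (0.70)(0.70) − (-0.30)(0.00) = 0.4900
  C_12 = −[(-0.10)(0.70) − (-0.30)(-0.40)] = 0.1900
  C_13 = (-0.10)(0.00) − (0.70)(-0.40) = 0.2800
  C_21 = −[(-0.40)(0.70) − (-0.15)(0.00)] = 0.2800
  C_22 = (1.00)(0.70) − (-0.15)(-0.40) = 0.6400
  C_23 = −[(1.00)(0.00) − (-0.40)(-0.40)] = 0.1600
  C_31 = (-0.40)(-0.30) − (-0.15)(0.70) = 0.2250
  C_32 = −[(1.00)(-0.30) − (-0.15)(-0.10)] = 0.3150
  C_33 = (1.00)(0.70) − (-0.40)(-0.10) = 0.6600
det(I−A) = Σ_j (I−A)_1j·C_1j = (1.00)(0.4900) + (-0.40)(0.1900) + (-0.15)(0.2800) = 0.3720
adj(I−A) = Cᵀ =
  [ 0.4900   0.2800   0.2250]
  [ 0.1900   0.6400   0.3150]
  [ 0.2800   0.1600   0.6600]
(I − A)⁻¹ = adj(I−A) / det(I−A) ≈
  [   1.3172     0.7527     0.6048]
  [   0.5108     1.7204     0.8468]
  [   0.7527     0.4301     1.7742]
Δx = (I − A)⁻¹ Δd with Δd having +80 in the Grain component and 0 elsewhere.
So Δx_1 = L_12 · (+80), where L_12 = adj(I−A)_12 / det(I−A) = 0.2800 / 0.3720.
Δx_1 = 0.2800 × (+80) / 0.3720 = 22.40 / 0.3720 ≈ 60.22.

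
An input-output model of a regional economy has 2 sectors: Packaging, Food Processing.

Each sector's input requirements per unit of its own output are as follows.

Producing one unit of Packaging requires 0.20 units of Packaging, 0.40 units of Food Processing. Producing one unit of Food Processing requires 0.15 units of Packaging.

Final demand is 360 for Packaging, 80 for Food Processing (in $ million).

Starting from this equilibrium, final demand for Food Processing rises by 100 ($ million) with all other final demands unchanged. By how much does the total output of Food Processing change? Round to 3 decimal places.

Δx_F = 108.108

I − A =
  [   0.80    -0.15]
  [  -0.40     1.00]
det(I−A) = (0.80)(1.00) − (-0.15)(-0.40) = 0.7400
adj(I−A) = [[1.00, 0.15], [0.40, 0.80]]
(I − A)⁻¹ = adj(I−A) / det(I−A) ≈
  [   1.3514     0.2027]
  [   0.5405     1.0811]
Δx = (I − A)⁻¹ Δd with Δd having +100 in the Food Processing component and 0 elsewhere.
So Δx_F = L_FF · (+100), where L_FF = adj(I−A)_FF / det(I−A) = 0.80 / 0.7400.
Δx_F = 0.80 × (+100) / 0.7400 = 80.00 / 0.7400 ≈ 108.108.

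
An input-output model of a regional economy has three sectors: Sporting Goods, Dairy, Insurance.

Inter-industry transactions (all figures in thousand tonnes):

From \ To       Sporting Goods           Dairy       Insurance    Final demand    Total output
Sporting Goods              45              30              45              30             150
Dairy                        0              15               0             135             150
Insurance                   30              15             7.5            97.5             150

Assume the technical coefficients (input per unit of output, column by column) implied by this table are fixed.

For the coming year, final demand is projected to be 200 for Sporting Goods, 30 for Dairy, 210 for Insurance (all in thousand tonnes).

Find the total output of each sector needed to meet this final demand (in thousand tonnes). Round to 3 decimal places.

x_S = 430.303, x_D = 33.333, x_I = 315.152

Technical coefficients a_ij = z_ij / X_j:
  a_SS = 45/150 = 0.30, a_DS = 0/150 = 0.00, a_IS = 30/150 = 0.20
  a_SD = 30/150 = 0.20, a_DD = 15/150 = 0.10, a_ID = 15/150 = 0.10
  a_SI = 45/150 = 0.30, a_DI = 0/150 = 0.00, a_II = 7.5/150 = 0.05
I − A =
  [   0.70    -0.20    -0.30]
  [   0.00     0.90     0.00]
  [  -0.20    -0.10     0.95]
Cofactors of I−A, C_ij = (−1)^(i+j)·(minor ij) (rows/columns in the sector order above):
  C_11 = (0.90)(0.95) − (0.00)(-0.10) = 0.8550
  C_12 = −[(0.00)(0.95) − (0.00)(-0.20)] = 0.0000
  C_13 = (0.00)(-0.10) − (0.90)(-0.20) = 0.1800
  C_21 = −[(-0.20)(0.95) − (-0.30)(-0.10)] = 0.2200
  C_22 = (0.70)(0.95) − (-0.30)(-0.20) = 0.6050
  C_23 = −[(0.70)(-0.10) − (-0.20)(-0.20)] = 0.1100
  C_31 = (-0.20)(0.00) − (-0.30)(0.90) = 0.2700
  C_32 = −[(0.70)(0.00) − (-0.30)(0.00)] = 0.0000
  C_33 = (0.70)(0.90) − (-0.20)(0.00) = 0.6300
det(I−A) = Σ_j (I−A)_1j·C_1j = (0.70)(0.8550) + (-0.20)(0.0000) + (-0.30)(0.1800) = 0.5445
adj(I−A) = Cᵀ =
  [ 0.8550   0.2200   0.2700]
  [ 0.0000   0.6050   0.0000]
  [ 0.1800   0.1100   0.6300]
(I − A)⁻¹ = adj(I−A) / det(I−A) ≈
  [   1.5702     0.4040     0.4959]
  [   0.0000     1.1111     0.0000]
  [   0.3306     0.2020     1.1570]
x = (I − A)⁻¹ d = adj(I−A)·d / det(I−A), with det(I−A) = 0.5445:
  x_S = (0.8550·200 + 0.2200·30 + 0.2700·210) / 0.5445 = 234.30 / 0.5445 ≈ 430.303
  x_D = (0.0000·200 + 0.6050·30 + 0.0000·210) / 0.5445 = 18.15 / 0.5445 ≈ 33.333
  x_I = (0.1800·200 + 0.1100·30 + 0.6300·210) / 0.5445 = 171.60 / 0.5445 ≈ 315.152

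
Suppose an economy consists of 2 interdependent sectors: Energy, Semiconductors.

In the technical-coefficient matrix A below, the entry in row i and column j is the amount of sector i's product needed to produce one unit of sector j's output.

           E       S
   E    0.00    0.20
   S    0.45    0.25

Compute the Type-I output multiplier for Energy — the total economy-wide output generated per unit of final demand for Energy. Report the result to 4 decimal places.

m_E = 1.8182

I − A =
  [   1.00    -0.20]
  [  -0.45     0.75]
det(I−A) = (1.00)(0.75) − (-0.20)(-0.45) = 0.6600
adj(I−A) = [[0.75, 0.20], [0.45, 1.00]]
(I − A)⁻¹ = adj(I−A) / det(I−A) ≈
  [   1.13636     0.30303]
  [   0.68182     1.51515]
The output multiplier for sector j is the column-j sum of the Leontief inverse (I − A)⁻¹ = adj(I−A) / det(I−A).
Column E of adj(I−A): (0.75, 0.45); det(I−A) = 0.6600.
m_E = (0.75 + 0.45) / 0.6600 = 1.20 / 0.6600 ≈ 1.8182.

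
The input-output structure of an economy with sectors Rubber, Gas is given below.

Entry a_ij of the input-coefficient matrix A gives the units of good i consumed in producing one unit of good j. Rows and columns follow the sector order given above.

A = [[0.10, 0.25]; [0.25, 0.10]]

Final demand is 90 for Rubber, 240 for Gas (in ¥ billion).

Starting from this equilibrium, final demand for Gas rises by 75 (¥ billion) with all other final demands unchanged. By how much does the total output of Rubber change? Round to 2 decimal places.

Δx_R = 25.08

I − A =
  [   0.90    -0.25]
  [  -0.25     0.90]
det(I−A) = (0.90)(0.90) − (-0.25)(-0.25) = 0.7475
adj(I−A) = [[0.90, 0.25], [0.25, 0.90]]
(I − A)⁻¹ = adj(I−A) / det(I−A) ≈
  [   1.2040     0.3344]
  [   0.3344     1.2040]
Δx = (I − A)⁻¹ Δd with Δd having +75 in the Gas component and 0 elsewhere.
So Δx_R = L_RG · (+75), where L_RG = adj(I−A)_RG / det(I−A) = 0.25 / 0.7475.
Δx_R = 0.25 × (+75) / 0.7475 = 18.75 / 0.7475 ≈ 25.08.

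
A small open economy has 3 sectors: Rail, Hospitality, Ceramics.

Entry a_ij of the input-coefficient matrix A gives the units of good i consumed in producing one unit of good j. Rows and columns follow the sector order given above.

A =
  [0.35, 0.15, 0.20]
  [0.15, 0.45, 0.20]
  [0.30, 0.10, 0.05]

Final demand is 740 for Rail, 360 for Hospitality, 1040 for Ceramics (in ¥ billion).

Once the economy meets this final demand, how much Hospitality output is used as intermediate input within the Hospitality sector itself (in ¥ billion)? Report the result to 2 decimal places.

z_HH = 893.86

I − A =
  [   0.65    -0.15    -0.20]
  [  -0.15     0.55    -0.20]
  [  -0.30    -0.10     0.95]
Cofactors of I−A, C_ij = (−1)^(i+j)·(minor ij) (rows/columns in the sector order above):
  C_11 = (0.55)(0.95) − (-0.20)(-0.10) = 0.5025
  C_12 = −[(-0.15)(0.95) − (-0.20)(-0.30)] = 0.2025
  C_13 = (-0.15)(-0.10) − (0.55)(-0.30) = 0.1800
  C_21 = −[(-0.15)(0.95) − (-0.20)(-0.10)] = 0.1625
  C_22 = (0.65)(0.95) − (-0.20)(-0.30) = 0.5575
  C_23 = −[(0.65)(-0.10) − (-0.15)(-0.30)] = 0.1100
  C_31 = (-0.15)(-0.20) − (-0.20)(0.55) = 0.1400
  C_32 = −[(0.65)(-0.20) − (-0.20)(-0.15)] = 0.1600
  C_33 = (0.65)(0.55) − (-0.15)(-0.15) = 0.3350
det(I−A) = Σ_j (I−A)_1j·C_1j = (0.65)(0.5025) + (-0.15)(0.2025) + (-0.20)(0.1800) = 0.26025
adj(I−A) = Cᵀ =
  [ 0.5025   0.1625   0.1400]
  [ 0.2025   0.5575   0.1600]
  [ 0.1800   0.1100   0.3350]
(I − A)⁻¹ = adj(I−A) / det(I−A) ≈
  [   1.9308     0.6244     0.5379]
  [   0.7781     2.1422     0.6148]
  [   0.6916     0.4227     1.2872]
First solve x = (I − A)⁻¹ d = adj(I−A)·d / det(I−A); in particular x_H = (0.2025·740 + 0.5575·360 + 0.1600·1040) / 0.26025 = 516.95 / 0.26025 ≈ 1986.3593.
Intermediate flow from H to H: z_HH = a_HH · x_H = 0.45 × 516.95 / 0.26025 = 232.6275 / 0.26025 ≈ 893.86.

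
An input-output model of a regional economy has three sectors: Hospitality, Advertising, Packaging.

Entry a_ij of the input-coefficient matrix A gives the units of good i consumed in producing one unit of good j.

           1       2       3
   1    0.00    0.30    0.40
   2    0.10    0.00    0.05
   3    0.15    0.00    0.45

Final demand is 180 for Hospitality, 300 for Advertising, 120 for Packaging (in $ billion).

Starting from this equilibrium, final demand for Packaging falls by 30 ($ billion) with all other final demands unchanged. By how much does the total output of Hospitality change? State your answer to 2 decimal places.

I − A =
  [   1.00    -0.30    -0.40]
  [  -0.10     1.00    -0.05]
  [  -0.15     0.00     0.55]
Cofactors of I−A, C_ij = (−1)^(i+j)·(minor ij) (rows/columns in the sector order above):
  C_11 = (1.00)(0.55) − (-0.05)(0.00) = 0.5500
  C_12 = −[(-0.10)(0.55) − (-0.05)(-0.15)] = 0.0625
  C_13 = (-0.10)(0.00) − (1.00)(-0.15) = 0.1500
  C_21 = −[(-0.30)(0.55) − (-0.40)(0.00)] = 0.1650
  C_22 = (1.00)(0.55) − (-0.40)(-0.15) = 0.4900
  C_23 = −[(1.00)(0.00) − (-0.30)(-0.15)] = 0.0450
  C_31 = (-0.30)(-0.05) − (-0.40)(1.00) = 0.4150
  C_32 = −[(1.00)(-0.05) − (-0.40)(-0.10)] = 0.0900
  C_33 = (1.00)(1.00) − (-0.30)(-0.10) = 0.9700
det(I−A) = Σ_j (I−A)_1j·C_1j = (1.00)(0.5500) + (-0.30)(0.0625) + (-0.40)(0.1500) = 0.47125
adj(I−A) = Cᵀ =
  [ 0.5500   0.1650   0.4150]
  [ 0.0625   0.4900   0.0900]
  [ 0.1500   0.0450   0.9700]
(I − A)⁻¹ = adj(I−A) / det(I−A) ≈
  [   1.1671     0.3501     0.8806]
  [   0.1326     1.0398     0.1910]
  [   0.3183     0.0955     2.0584]
Δx = (I − A)⁻¹ Δd with Δd having -30 in the Packaging component and 0 elsewhere.
So Δx_1 = L_13 · (-30), where L_13 = adj(I−A)_13 / det(I−A) = 0.4150 / 0.47125.
Δx_1 = 0.4150 × (-30) / 0.47125 = -12.45 / 0.47125 ≈ -26.42.

Δx_1 = -26.42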